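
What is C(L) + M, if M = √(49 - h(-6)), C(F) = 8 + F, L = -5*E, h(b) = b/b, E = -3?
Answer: 23 + 4*√3 ≈ 29.928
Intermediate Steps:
h(b) = 1
L = 15 (L = -5*(-3) = 15)
M = 4*√3 (M = √(49 - 1*1) = √(49 - 1) = √48 = 4*√3 ≈ 6.9282)
C(L) + M = (8 + 15) + 4*√3 = 23 + 4*√3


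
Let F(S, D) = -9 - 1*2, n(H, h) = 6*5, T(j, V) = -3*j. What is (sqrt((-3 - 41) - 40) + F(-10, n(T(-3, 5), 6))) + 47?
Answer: 36 + 2*I*sqrt(21) ≈ 36.0 + 9.1651*I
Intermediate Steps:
n(H, h) = 30
F(S, D) = -11 (F(S, D) = -9 - 2 = -11)
(sqrt((-3 - 41) - 40) + F(-10, n(T(-3, 5), 6))) + 47 = (sqrt((-3 - 41) - 40) - 11) + 47 = (sqrt(-44 - 40) - 11) + 47 = (sqrt(-84) - 11) + 47 = (2*I*sqrt(21) - 11) + 47 = (-11 + 2*I*sqrt(21)) + 47 = 36 + 2*I*sqrt(21)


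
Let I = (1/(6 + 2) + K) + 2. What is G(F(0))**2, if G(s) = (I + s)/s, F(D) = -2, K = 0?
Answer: 1/256 ≈ 0.0039063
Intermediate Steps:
I = 17/8 (I = (1/(6 + 2) + 0) + 2 = (1/8 + 0) + 2 = 1/8 + 2 = 17/8 ≈ 2.1250)
G(s) = (17/8 + s)/s
G(F(0))**2 = ((17/8 - 2)/(-2))**2 = (-1/2*1/8)**2 = (-1/16)**2 = 1/256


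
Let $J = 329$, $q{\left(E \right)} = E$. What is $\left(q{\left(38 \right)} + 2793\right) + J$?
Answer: $3160$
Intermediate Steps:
$\left(q{\left(38 \right)} + 2793\right) + J = \left(38 + 2793\right) + 329 = 2831 + 329 = 3160$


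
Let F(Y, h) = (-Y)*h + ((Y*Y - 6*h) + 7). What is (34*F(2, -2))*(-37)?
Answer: -33966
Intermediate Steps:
F(Y, h) = 7 + Y² - 6*h - Y*h (F(Y, h) = -Y*h + ((Y² - 6*h) + 7) = -Y*h + (7 + Y² - 6*h) = 7 + Y² - 6*h - Y*h)
(34*F(2, -2))*(-37) = (34*(7 + 2² - 6*(-2) - 1*2*(-2)))*(-37) = (34*(7 + 4 + 12 + 4))*(-37) = (34*27)*(-37) = 918*(-37) = -33966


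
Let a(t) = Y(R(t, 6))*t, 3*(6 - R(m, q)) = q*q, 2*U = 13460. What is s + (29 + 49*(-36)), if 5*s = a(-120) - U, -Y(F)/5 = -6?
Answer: -3801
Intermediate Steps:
U = 6730 (U = (1/2)*13460 = 6730)
R(m, q) = 6 - q**2/3 (R(m, q) = 6 - q*q/3 = 6 - q**2/3)
Y(F) = 30 (Y(F) = -5*(-6) = 30)
a(t) = 30*t
s = -2066 (s = (30*(-120) - 1*6730)/5 = (-3600 - 6730)/5 = (1/5)*(-10330) = -2066)
s + (29 + 49*(-36)) = -2066 + (29 + 49*(-36)) = -2066 + (29 - 1764) = -2066 - 1735 = -3801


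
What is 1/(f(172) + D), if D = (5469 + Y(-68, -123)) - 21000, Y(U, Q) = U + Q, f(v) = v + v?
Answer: -1/15378 ≈ -6.5028e-5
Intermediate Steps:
f(v) = 2*v
Y(U, Q) = Q + U
D = -15722 (D = (5469 + (-123 - 68)) - 21000 = (5469 - 191) - 21000 = 5278 - 21000 = -15722)
1/(f(172) + D) = 1/(2*172 - 15722) = 1/(344 - 15722) = 1/(-15378) = -1/15378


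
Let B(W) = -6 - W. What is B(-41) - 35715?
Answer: -35680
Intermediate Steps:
B(-41) - 35715 = (-6 - 1*(-41)) - 35715 = (-6 + 41) - 35715 = 35 - 35715 = -35680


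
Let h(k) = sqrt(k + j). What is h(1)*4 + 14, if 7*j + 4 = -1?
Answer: 14 + 4*sqrt(14)/7 ≈ 16.138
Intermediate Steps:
j = -5/7 (j = -4/7 + (1/7)*(-1) = -4/7 - 1/7 = -5/7 ≈ -0.71429)
h(k) = sqrt(-5/7 + k) (h(k) = sqrt(k - 5/7) = sqrt(-5/7 + k))
h(1)*4 + 14 = (sqrt(-35 + 49*1)/7)*4 + 14 = (sqrt(-35 + 49)/7)*4 + 14 = (sqrt(14)/7)*4 + 14 = 4*sqrt(14)/7 + 14 = 14 + 4*sqrt(14)/7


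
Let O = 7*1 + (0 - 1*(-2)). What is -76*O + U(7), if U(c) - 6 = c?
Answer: -671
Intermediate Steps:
U(c) = 6 + c
O = 9 (O = 7 + (0 + 2) = 7 + 2 = 9)
-76*O + U(7) = -76*9 + (6 + 7) = -684 + 13 = -671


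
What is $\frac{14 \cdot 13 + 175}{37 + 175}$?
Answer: $\frac{357}{212} \approx 1.684$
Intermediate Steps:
$\frac{14 \cdot 13 + 175}{37 + 175} = \frac{182 + 175}{212} = 357 \cdot \frac{1}{212} = \frac{357}{212}$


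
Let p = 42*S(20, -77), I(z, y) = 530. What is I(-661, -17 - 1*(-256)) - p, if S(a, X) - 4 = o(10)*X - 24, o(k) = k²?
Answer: 324770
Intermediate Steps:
S(a, X) = -20 + 100*X (S(a, X) = 4 + (10²*X - 24) = 4 + (100*X - 24) = 4 + (-24 + 100*X) = -20 + 100*X)
p = -324240 (p = 42*(-20 + 100*(-77)) = 42*(-20 - 7700) = 42*(-7720) = -324240)
I(-661, -17 - 1*(-256)) - p = 530 - 1*(-324240) = 530 + 324240 = 324770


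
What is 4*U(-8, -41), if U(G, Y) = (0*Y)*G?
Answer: 0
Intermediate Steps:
U(G, Y) = 0 (U(G, Y) = 0*G = 0)
4*U(-8, -41) = 4*0 = 0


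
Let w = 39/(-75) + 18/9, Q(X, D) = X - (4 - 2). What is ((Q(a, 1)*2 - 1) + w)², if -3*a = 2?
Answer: 132496/5625 ≈ 23.555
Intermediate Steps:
a = -⅔ (a = -⅓*2 = -⅔ ≈ -0.66667)
Q(X, D) = -2 + X (Q(X, D) = X - 1*2 = X - 2 = -2 + X)
w = 37/25 (w = 39*(-1/75) + 18*(⅑) = -13/25 + 2 = 37/25 ≈ 1.4800)
((Q(a, 1)*2 - 1) + w)² = (((-2 - ⅔)*2 - 1) + 37/25)² = ((-8/3*2 - 1) + 37/25)² = ((-16/3 - 1) + 37/25)² = (-19/3 + 37/25)² = (-364/75)² = 132496/5625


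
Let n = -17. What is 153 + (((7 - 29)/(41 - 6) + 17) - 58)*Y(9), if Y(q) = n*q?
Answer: 228276/35 ≈ 6522.2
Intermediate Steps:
Y(q) = -17*q
153 + (((7 - 29)/(41 - 6) + 17) - 58)*Y(9) = 153 + (((7 - 29)/(41 - 6) + 17) - 58)*(-17*9) = 153 + ((-22/35 + 17) - 58)*(-153) = 153 + (573/35 - 58)*(-153) = 153 - 1457/35*(-153) = 153 + 222921/35 = 228276/35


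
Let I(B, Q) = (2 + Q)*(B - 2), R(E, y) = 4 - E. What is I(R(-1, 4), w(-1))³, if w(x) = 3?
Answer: 3375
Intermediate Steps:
I(B, Q) = (-2 + B)*(2 + Q) (I(B, Q) = (2 + Q)*(-2 + B) = (-2 + B)*(2 + Q))
I(R(-1, 4), w(-1))³ = (-4 - 2*3 + 2*(4 - 1*(-1)) + (4 - 1*(-1))*3)³ = (-4 - 6 + 2*(4 + 1) + (4 + 1)*3)³ = (-4 - 6 + 2*5 + 5*3)³ = (-4 - 6 + 10 + 15)³ = 15³ = 3375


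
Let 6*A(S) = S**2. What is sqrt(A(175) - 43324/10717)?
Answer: sqrt(21087723934662)/64302 ≈ 71.415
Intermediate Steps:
A(S) = S**2/6
sqrt(A(175) - 43324/10717) = sqrt((1/6)*175**2 - 43324/10717) = sqrt((1/6)*30625 - 43324*1/10717) = sqrt(30625/6 - 43324/10717) = sqrt(327948181/64302) = sqrt(21087723934662)/64302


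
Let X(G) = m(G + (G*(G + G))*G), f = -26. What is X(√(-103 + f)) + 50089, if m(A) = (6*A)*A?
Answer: -51071837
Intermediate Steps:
m(A) = 6*A²
X(G) = 6*(G + 2*G³)² (X(G) = 6*(G + (G*(G + G))*G)² = 6*(G + (G*(2*G))*G)² = 6*(G + (2*G²)*G)² = 6*(G + 2*G³)²)
X(√(-103 + f)) + 50089 = 6*(√(-103 - 26))²*(1 + 2*(√(-103 - 26))²)² + 50089 = 6*(√(-129))²*(1 + 2*(√(-129))²)² + 50089 = 6*(I*√129)²*(1 + 2*(I*√129)²)² + 50089 = 6*(-129)*(1 + 2*(-129))² + 50089 = 6*(-129)*(1 - 258)² + 50089 = 6*(-129)*(-257)² + 50089 = 6*(-129)*66049 + 50089 = -51121926 + 50089 = -51071837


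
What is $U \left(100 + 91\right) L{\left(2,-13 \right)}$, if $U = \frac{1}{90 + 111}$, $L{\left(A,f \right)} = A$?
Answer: $\frac{382}{201} \approx 1.9005$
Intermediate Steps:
$U = \frac{1}{201} \approx 0.0049751$
$U \left(100 + 91\right) L{\left(2,-13 \right)} = \frac{100 + 91}{201} \cdot 2 = \frac{1}{201} \cdot 191 \cdot 2 = \frac{191}{201} \cdot 2 = \frac{382}{201}$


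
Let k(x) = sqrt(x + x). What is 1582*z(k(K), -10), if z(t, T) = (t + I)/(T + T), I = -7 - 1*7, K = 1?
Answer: 5537/5 - 791*sqrt(2)/10 ≈ 995.54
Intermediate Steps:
I = -14 (I = -7 - 7 = -14)
k(x) = sqrt(2)*sqrt(x) (k(x) = sqrt(2*x) = sqrt(2)*sqrt(x))
z(t, T) = (-14 + t)/(2*T) (z(t, T) = (t - 14)/(T + T) = (-14 + t)/((2*T)) = (-14 + t)*(1/(2*T)) = (-14 + t)/(2*T))
1582*z(k(K), -10) = 1582*((1/2)*(-14 + sqrt(2)*sqrt(1))/(-10)) = 1582*((1/2)*(-1/10)*(-14 + sqrt(2)*1)) = 1582*((1/2)*(-1/10)*(-14 + sqrt(2))) = 1582*(7/10 - sqrt(2)/20) = 5537/5 - 791*sqrt(2)/10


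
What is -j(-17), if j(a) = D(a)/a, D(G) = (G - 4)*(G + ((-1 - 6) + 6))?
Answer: 378/17 ≈ 22.235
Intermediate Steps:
D(G) = (-1 + G)*(-4 + G) (D(G) = (-4 + G)*(G + (-7 + 6)) = (-4 + G)*(G - 1) = (-4 + G)*(-1 + G) = (-1 + G)*(-4 + G))
j(a) = (4 + a² - 5*a)/a
-j(-17) = -(-5 - 17 + 4/(-17)) = -(-5 - 17 + 4*(-1/17)) = -(-5 - 17 - 4/17) = -1*(-378/17) = 378/17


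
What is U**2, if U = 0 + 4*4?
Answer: 256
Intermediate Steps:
U = 16 (U = 0 + 16 = 16)
U**2 = 16**2 = 256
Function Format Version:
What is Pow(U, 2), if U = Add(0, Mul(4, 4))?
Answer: 256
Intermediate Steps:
U = 16 (U = Add(0, 16) = 16)
Pow(U, 2) = Pow(16, 2) = 256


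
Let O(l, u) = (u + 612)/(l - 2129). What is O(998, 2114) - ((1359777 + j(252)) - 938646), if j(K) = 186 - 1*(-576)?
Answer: -16453921/39 ≈ -4.2190e+5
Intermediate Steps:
O(l, u) = (612 + u)/(-2129 + l)
j(K) = 762 (j(K) = 186 + 576 = 762)
O(998, 2114) - ((1359777 + j(252)) - 938646) = (612 + 2114)/(-2129 + 998) - ((1359777 + 762) - 938646) = 2726/(-1131) - (1360539 - 938646) = -1/1131*2726 - 1*421893 = -94/39 - 421893 = -16453921/39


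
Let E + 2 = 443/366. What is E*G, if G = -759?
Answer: 73117/122 ≈ 599.32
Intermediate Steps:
E = -289/366 (E = -2 + 443/366 = -289/366 ≈ -0.78962)
E*G = -289/366*(-759) = 73117/122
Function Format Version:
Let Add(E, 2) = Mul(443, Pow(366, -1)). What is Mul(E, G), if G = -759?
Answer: Rational(73117, 122) ≈ 599.32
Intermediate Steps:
E = Rational(-289, 366) (E = Add(-2, Mul(443, Pow(366, -1))) = Add(-2, Mul(443, Rational(1, 366))) = Add(-2, Rational(443, 366)) = Rational(-289, 366) ≈ -0.78962)
Mul(E, G) = Mul(Rational(-289, 366), -759) = Rational(73117, 122)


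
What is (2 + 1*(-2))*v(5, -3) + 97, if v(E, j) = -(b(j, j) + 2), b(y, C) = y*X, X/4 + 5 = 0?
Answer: 97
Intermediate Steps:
X = -20 (X = -20 + 4*0 = -20 + 0 = -20)
b(y, C) = -20*y (b(y, C) = y*(-20) = -20*y)
v(E, j) = -2 + 20*j (v(E, j) = -(-20*j + 2) = -(2 - 20*j) = -2 + 20*j)
(2 + 1*(-2))*v(5, -3) + 97 = (2 + 1*(-2))*(-2 + 20*(-3)) + 97 = (2 - 2)*(-2 - 60) + 97 = 0*(-62) + 97 = 0 + 97 = 97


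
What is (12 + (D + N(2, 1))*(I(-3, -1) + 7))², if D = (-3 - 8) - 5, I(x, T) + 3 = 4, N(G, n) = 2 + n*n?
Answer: 8464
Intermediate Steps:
N(G, n) = 2 + n²
I(x, T) = 1 (I(x, T) = -3 + 4 = 1)
D = -16 (D = -11 - 5 = -16)
(12 + (D + N(2, 1))*(I(-3, -1) + 7))² = (12 + (-16 + (2 + 1²))*(1 + 7))² = (12 + (-16 + (2 + 1))*8)² = (12 + (-16 + 3)*8)² = (12 - 13*8)² = (12 - 104)² = (-92)² = 8464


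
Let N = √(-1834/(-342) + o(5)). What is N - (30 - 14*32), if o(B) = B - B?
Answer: 418 + √17423/57 ≈ 420.32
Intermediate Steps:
o(B) = 0
N = √17423/57 (N = √(-1834/(-342) + 0) = √(-1834*(-1/342) + 0) = √(917/171 + 0) = √(917/171) = √17423/57 ≈ 2.3157)
N - (30 - 14*32) = √17423/57 - (30 - 14*32) = √17423/57 - (30 - 448) = √17423/57 - 1*(-418) = √17423/57 + 418 = 418 + √17423/57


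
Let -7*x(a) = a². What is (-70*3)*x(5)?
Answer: 750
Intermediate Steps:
x(a) = -a²/7
(-70*3)*x(5) = (-70*3)*(-⅐*5²) = (-14*15)*(-⅐*25) = -210*(-25/7) = 750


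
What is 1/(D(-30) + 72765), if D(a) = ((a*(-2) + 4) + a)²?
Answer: 1/73921 ≈ 1.3528e-5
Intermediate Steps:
D(a) = (4 - a)² (D(a) = ((-2*a + 4) + a)² = ((4 - 2*a) + a)² = (4 - a)²)
1/(D(-30) + 72765) = 1/((-4 - 30)² + 72765) = 1/((-34)² + 72765) = 1/(1156 + 72765) = 1/73921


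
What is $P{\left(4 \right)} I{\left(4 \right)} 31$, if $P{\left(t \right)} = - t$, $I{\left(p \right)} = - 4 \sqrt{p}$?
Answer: $992$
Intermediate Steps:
$P{\left(4 \right)} I{\left(4 \right)} 31 = \left(-1\right) 4 \left(- 4 \sqrt{4}\right) 31 = - 4 \left(\left(-4\right) 2\right) 31 = \left(-4\right) \left(-8\right) 31 = 32 \cdot 31 = 992$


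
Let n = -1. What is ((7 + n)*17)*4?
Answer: 408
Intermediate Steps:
((7 + n)*17)*4 = ((7 - 1)*17)*4 = (6*17)*4 = 102*4 = 408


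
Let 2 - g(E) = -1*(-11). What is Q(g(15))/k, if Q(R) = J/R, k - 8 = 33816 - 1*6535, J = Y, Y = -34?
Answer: 34/245601 ≈ 0.00013844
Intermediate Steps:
g(E) = -9 (g(E) = 2 - (-1)*(-11) = 2 - 1*11 = 2 - 11 = -9)
J = -34
k = 27289 (k = 8 + (33816 - 1*6535) = 8 + (33816 - 6535) = 8 + 27281 = 27289)
Q(R) = -34/R
Q(g(15))/k = -34/(-9)/27289 = -34*(-⅑)*(1/27289) = (34/9)*(1/27289) = 34/245601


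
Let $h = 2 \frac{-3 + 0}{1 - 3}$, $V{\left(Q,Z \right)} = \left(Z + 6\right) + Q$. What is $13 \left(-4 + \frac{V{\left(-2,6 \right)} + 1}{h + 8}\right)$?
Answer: $-39$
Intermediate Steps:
$V{\left(Q,Z \right)} = 6 + Q + Z$ ($V{\left(Q,Z \right)} = \left(6 + Z\right) + Q = 6 + Q + Z$)
$h = 3$ ($h = 2 \left(- \frac{3}{-2}\right) = 2 \left(\left(-3\right) \left(- \frac{1}{2}\right)\right) = 2 \cdot \frac{3}{2} = 3$)
$13 \left(-4 + \frac{V{\left(-2,6 \right)} + 1}{h + 8}\right) = 13 \left(-4 + \frac{\left(6 - 2 + 6\right) + 1}{3 + 8}\right) = 13 \left(-4 + \frac{10 + 1}{11}\right) = 13 \left(-4 + 11 \cdot \frac{1}{11}\right) = 13 \left(-4 + 1\right) = 13 \left(-3\right) = -39$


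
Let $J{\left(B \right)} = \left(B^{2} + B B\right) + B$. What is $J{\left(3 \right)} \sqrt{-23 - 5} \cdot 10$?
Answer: $420 i \sqrt{7} \approx 1111.2 i$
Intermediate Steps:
$J{\left(B \right)} = B + 2 B^{2}$ ($J{\left(B \right)} = \left(B^{2} + B^{2}\right) + B = 2 B^{2} + B = B + 2 B^{2}$)
$J{\left(3 \right)} \sqrt{-23 - 5} \cdot 10 = 3 \left(1 + 2 \cdot 3\right) \sqrt{-23 - 5} \cdot 10 = 3 \left(1 + 6\right) \sqrt{-28} \cdot 10 = 3 \cdot 7 \cdot 2 i \sqrt{7} \cdot 10 = 21 \cdot 2 i \sqrt{7} \cdot 10 = 42 i \sqrt{7} \cdot 10 = 420 i \sqrt{7}$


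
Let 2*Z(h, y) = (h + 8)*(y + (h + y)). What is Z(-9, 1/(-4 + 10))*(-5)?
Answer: -65/3 ≈ -21.667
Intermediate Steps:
Z(h, y) = (8 + h)*(h + 2*y)/2 (Z(h, y) = ((h + 8)*(y + (h + y)))/2 = ((8 + h)*(h + 2*y))/2 = (8 + h)*(h + 2*y)/2)
Z(-9, 1/(-4 + 10))*(-5) = ((½)*(-9)² + 4*(-9) + 8/(-4 + 10) - 9/(-4 + 10))*(-5) = ((½)*81 - 36 + 8/6 - 9/6)*(-5) = (81/2 - 36 + 8*(⅙) - 9*⅙)*(-5) = (81/2 - 36 + 4/3 - 3/2)*(-5) = (13/3)*(-5) = -65/3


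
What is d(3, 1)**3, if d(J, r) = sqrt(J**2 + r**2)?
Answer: 10*sqrt(10) ≈ 31.623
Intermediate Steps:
d(3, 1)**3 = (sqrt(3**2 + 1**2))**3 = (sqrt(9 + 1))**3 = (sqrt(10))**3 = 10*sqrt(10)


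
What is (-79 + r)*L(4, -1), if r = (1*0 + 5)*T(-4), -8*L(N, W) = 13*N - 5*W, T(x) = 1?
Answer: 2109/4 ≈ 527.25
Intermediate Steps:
L(N, W) = -13*N/8 + 5*W/8 (L(N, W) = -(13*N - 5*W)/8 = -(-5*W + 13*N)/8 = -13*N/8 + 5*W/8)
r = 5 (r = (1*0 + 5)*1 = (0 + 5)*1 = 5*1 = 5)
(-79 + r)*L(4, -1) = (-79 + 5)*(-13/8*4 + (5/8)*(-1)) = -74*(-13/2 - 5/8) = -74*(-57/8) = 2109/4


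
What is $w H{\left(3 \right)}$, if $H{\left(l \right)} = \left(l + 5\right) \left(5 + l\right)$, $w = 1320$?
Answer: $84480$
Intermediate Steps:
$H{\left(l \right)} = \left(5 + l\right)^{2}$ ($H{\left(l \right)} = \left(5 + l\right) \left(5 + l\right) = \left(5 + l\right)^{2}$)
$w H{\left(3 \right)} = 1320 \left(5 + 3\right)^{2} = 1320 \cdot 8^{2} = 1320 \cdot 64 = 84480$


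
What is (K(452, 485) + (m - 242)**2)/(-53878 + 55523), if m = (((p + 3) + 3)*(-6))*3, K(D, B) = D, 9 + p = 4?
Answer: 68052/1645 ≈ 41.369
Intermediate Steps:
p = -5 (p = -9 + 4 = -5)
m = -18 (m = (((-5 + 3) + 3)*(-6))*3 = ((-2 + 3)*(-6))*3 = (1*(-6))*3 = -6*3 = -18)
(K(452, 485) + (m - 242)**2)/(-53878 + 55523) = (452 + (-18 - 242)**2)/(-53878 + 55523) = (452 + (-260)**2)/1645 = (452 + 67600)*(1/1645) = 68052*(1/1645) = 68052/1645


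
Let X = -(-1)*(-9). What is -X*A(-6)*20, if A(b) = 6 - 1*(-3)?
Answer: 1620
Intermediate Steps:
A(b) = 9 (A(b) = 6 + 3 = 9)
X = -9 (X = -1*9 = -9)
-X*A(-6)*20 = -(-9*9)*20 = -(-81)*20 = -1*(-1620) = 1620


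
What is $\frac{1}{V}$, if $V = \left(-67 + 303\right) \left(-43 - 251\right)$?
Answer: $- \frac{1}{69384} \approx -1.4413 \cdot 10^{-5}$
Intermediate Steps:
$V = -69384$ ($V = 236 \left(-294\right) = -69384$)
$\frac{1}{V} = \frac{1}{-69384} = - \frac{1}{69384}$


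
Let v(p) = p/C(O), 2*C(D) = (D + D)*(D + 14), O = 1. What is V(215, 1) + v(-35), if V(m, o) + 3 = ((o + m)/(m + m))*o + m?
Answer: 135559/645 ≈ 210.17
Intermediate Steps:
C(D) = D*(14 + D) (C(D) = ((D + D)*(D + 14))/2 = ((2*D)*(14 + D))/2 = (2*D*(14 + D))/2 = D*(14 + D))
V(m, o) = -3 + m + o*(m + o)/(2*m) (V(m, o) = -3 + (((o + m)/(m + m))*o + m) = -3 + (((m + o)/((2*m)))*o + m) = -3 + (((m + o)*(1/(2*m)))*o + m) = -3 + (((m + o)/(2*m))*o + m) = -3 + (o*(m + o)/(2*m) + m) = -3 + (m + o*(m + o)/(2*m)) = -3 + m + o*(m + o)/(2*m))
v(p) = p/15 (v(p) = p/((1*(14 + 1))) = p/((1*15)) = p/15)
V(215, 1) + v(-35) = (-3 + 215 + (½)*1 + (½)*1²/215) + (1/15)*(-35) = (-3 + 215 + ½ + (½)*(1/215)*1) - 7/3 = (-3 + 215 + ½ + 1/430) - 7/3 = 45688/215 - 7/3 = 135559/645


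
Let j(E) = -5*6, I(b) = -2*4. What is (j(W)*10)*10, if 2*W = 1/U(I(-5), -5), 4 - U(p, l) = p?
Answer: -3000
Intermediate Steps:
I(b) = -8
U(p, l) = 4 - p
W = 1/24 (W = 1/(2*(4 - 1*(-8))) = 1/(2*(4 + 8)) = (1/2)/12 = (1/2)*(1/12) = 1/24 ≈ 0.041667)
j(E) = -30
(j(W)*10)*10 = -30*10*10 = -300*10 = -3000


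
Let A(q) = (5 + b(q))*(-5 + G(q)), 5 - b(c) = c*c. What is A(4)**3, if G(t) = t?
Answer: 216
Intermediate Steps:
b(c) = 5 - c**2 (b(c) = 5 - c*c = 5 - c**2)
A(q) = (-5 + q)*(10 - q**2) (A(q) = (5 + (5 - q**2))*(-5 + q) = (10 - q**2)*(-5 + q) = (-5 + q)*(10 - q**2))
A(4)**3 = (-50 - 1*4**3 + 5*4**2 + 10*4)**3 = (-50 - 1*64 + 5*16 + 40)**3 = (-50 - 64 + 80 + 40)**3 = 6**3 = 216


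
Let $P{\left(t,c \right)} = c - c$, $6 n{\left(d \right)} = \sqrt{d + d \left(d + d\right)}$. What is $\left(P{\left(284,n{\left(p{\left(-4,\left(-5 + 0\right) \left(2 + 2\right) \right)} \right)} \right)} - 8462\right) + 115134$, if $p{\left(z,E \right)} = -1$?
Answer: $106672$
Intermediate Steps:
$n{\left(d \right)} = \frac{\sqrt{d + 2 d^{2}}}{6}$ ($n{\left(d \right)} = \frac{\sqrt{d + d \left(d + d\right)}}{6} = \frac{\sqrt{d + d 2 d}}{6} = \frac{\sqrt{d + 2 d^{2}}}{6}$)
$P{\left(t,c \right)} = 0$
$\left(P{\left(284,n{\left(p{\left(-4,\left(-5 + 0\right) \left(2 + 2\right) \right)} \right)} \right)} - 8462\right) + 115134 = \left(0 - 8462\right) + 115134 = -8462 + 115134 = 106672$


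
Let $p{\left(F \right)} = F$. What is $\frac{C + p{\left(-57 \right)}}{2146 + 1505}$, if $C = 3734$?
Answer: $\frac{3677}{3651} \approx 1.0071$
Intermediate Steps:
$\frac{C + p{\left(-57 \right)}}{2146 + 1505} = \frac{3734 - 57}{2146 + 1505} = \frac{3677}{3651}$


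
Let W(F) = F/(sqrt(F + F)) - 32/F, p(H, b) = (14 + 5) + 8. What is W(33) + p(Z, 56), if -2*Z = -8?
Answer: 859/33 + sqrt(66)/2 ≈ 30.092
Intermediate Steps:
Z = 4 (Z = -1/2*(-8) = 4)
p(H, b) = 27 (p(H, b) = 19 + 8 = 27)
W(F) = -32/F + sqrt(2)*sqrt(F)/2 (W(F) = F/(sqrt(2*F)) - 32/F = F/((sqrt(2)*sqrt(F))) - 32/F = F*(sqrt(2)/(2*sqrt(F))) - 32/F = sqrt(2)*sqrt(F)/2 - 32/F = -32/F + sqrt(2)*sqrt(F)/2)
W(33) + p(Z, 56) = (1/2)*(-64 + sqrt(2)*33**(3/2))/33 + 27 = (1/2)*(1/33)*(-64 + sqrt(2)*(33*sqrt(33))) + 27 = (1/2)*(1/33)*(-64 + 33*sqrt(66)) + 27 = (-32/33 + sqrt(66)/2) + 27 = 859/33 + sqrt(66)/2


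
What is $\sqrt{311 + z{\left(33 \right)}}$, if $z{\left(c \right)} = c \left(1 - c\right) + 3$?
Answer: $i \sqrt{742} \approx 27.24 i$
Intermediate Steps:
$z{\left(c \right)} = 3 + c \left(1 - c\right)$
$\sqrt{311 + z{\left(33 \right)}} = \sqrt{311 + \left(3 + 33 - 33^{2}\right)} = \sqrt{311 + \left(3 + 33 - 1089\right)} = \sqrt{311 - 1053} = \sqrt{-742} = i \sqrt{742}$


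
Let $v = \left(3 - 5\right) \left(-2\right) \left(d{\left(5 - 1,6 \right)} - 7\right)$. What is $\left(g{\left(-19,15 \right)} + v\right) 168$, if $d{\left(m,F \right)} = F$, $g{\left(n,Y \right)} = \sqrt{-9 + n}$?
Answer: $-672 + 336 i \sqrt{7} \approx -672.0 + 888.97 i$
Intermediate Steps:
$v = -4$ ($v = \left(3 - 5\right) \left(-2\right) \left(6 - 7\right) = \left(-2\right) \left(-2\right) \left(-1\right) = 4 \left(-1\right) = -4$)
$\left(g{\left(-19,15 \right)} + v\right) 168 = \left(\sqrt{-9 - 19} - 4\right) 168 = \left(\sqrt{-28} - 4\right) 168 = \left(2 i \sqrt{7} - 4\right) 168 = \left(-4 + 2 i \sqrt{7}\right) 168 = -672 + 336 i \sqrt{7}$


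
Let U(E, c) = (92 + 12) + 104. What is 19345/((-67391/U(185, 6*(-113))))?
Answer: -4023760/67391 ≈ -59.708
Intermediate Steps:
U(E, c) = 208 (U(E, c) = 104 + 104 = 208)
19345/((-67391/U(185, 6*(-113)))) = 19345/((-67391/208)) = 19345/((-67391*1/208)) = 19345/(-67391/208) = 19345*(-208/67391) = -4023760/67391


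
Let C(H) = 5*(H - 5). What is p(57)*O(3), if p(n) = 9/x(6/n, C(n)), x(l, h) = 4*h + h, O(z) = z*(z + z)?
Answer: 81/650 ≈ 0.12462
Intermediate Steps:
O(z) = 2*z² (O(z) = z*(2*z) = 2*z²)
C(H) = -25 + 5*H (C(H) = 5*(-5 + H) = -25 + 5*H)
x(l, h) = 5*h
p(n) = 9/(-125 + 25*n) (p(n) = 9/((5*(-25 + 5*n))) = 9/(-125 + 25*n))
p(57)*O(3) = (9/(25*(-5 + 57)))*(2*3²) = ((9/25)/52)*(2*9) = ((9/25)*(1/52))*18 = (9/1300)*18 = 81/650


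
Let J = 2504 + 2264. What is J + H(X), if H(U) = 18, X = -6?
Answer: 4786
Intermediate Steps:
J = 4768
J + H(X) = 4768 + 18 = 4786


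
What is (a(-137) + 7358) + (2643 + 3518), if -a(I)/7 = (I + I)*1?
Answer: 15437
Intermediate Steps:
a(I) = -14*I (a(I) = -7*(I + I) = -7*2*I = -14*I)
(a(-137) + 7358) + (2643 + 3518) = (-14*(-137) + 7358) + (2643 + 3518) = (1918 + 7358) + 6161 = 9276 + 6161 = 15437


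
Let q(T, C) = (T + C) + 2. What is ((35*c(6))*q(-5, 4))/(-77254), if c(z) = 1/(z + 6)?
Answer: -35/927048 ≈ -3.7754e-5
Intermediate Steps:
q(T, C) = 2 + C + T (q(T, C) = (C + T) + 2 = 2 + C + T)
c(z) = 1/(6 + z)
((35*c(6))*q(-5, 4))/(-77254) = ((35/(6 + 6))*(2 + 4 - 5))/(-77254) = ((35/12)*1)*(-1/77254) = (35/12)*(-1/77254) = -35/927048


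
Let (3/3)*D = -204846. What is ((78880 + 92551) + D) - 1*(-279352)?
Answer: 245937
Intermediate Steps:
D = -204846
((78880 + 92551) + D) - 1*(-279352) = ((78880 + 92551) - 204846) - 1*(-279352) = (171431 - 204846) + 279352 = -33415 + 279352 = 245937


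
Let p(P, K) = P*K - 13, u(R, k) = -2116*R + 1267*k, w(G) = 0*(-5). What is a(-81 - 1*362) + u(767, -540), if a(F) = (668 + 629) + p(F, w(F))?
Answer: -2305868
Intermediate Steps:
w(G) = 0
p(P, K) = -13 + K*P (p(P, K) = K*P - 13 = -13 + K*P)
a(F) = 1284 (a(F) = (668 + 629) + (-13 + 0*F) = 1297 + (-13 + 0) = 1297 - 13 = 1284)
a(-81 - 1*362) + u(767, -540) = 1284 + (-2116*767 + 1267*(-540)) = 1284 + (-1622972 - 684180) = 1284 - 2307152 = -2305868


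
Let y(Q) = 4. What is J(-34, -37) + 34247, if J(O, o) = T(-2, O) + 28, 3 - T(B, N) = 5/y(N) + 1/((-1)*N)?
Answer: 2330817/68 ≈ 34277.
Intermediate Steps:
T(B, N) = 7/4 + 1/N (T(B, N) = 3 - (5/4 + 1/((-1)*N)) = 3 - (5*(¼) - 1/N) = 3 - (5/4 - 1/N) = 3 + (-5/4 + 1/N) = 7/4 + 1/N)
J(O, o) = 119/4 + 1/O (J(O, o) = (7/4 + 1/O) + 28 = 119/4 + 1/O)
J(-34, -37) + 34247 = (119/4 + 1/(-34)) + 34247 = (119/4 - 1/34) + 34247 = 2021/68 + 34247 = 2330817/68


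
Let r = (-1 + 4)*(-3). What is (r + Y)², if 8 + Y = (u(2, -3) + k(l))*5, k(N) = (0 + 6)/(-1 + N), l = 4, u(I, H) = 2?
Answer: 9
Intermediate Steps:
k(N) = 6/(-1 + N)
Y = 12 (Y = -8 + (2 + 6/(-1 + 4))*5 = -8 + (2 + 6/3)*5 = -8 + (2 + 6*(⅓))*5 = -8 + (2 + 2)*5 = -8 + 4*5 = -8 + 20 = 12)
r = -9 (r = 3*(-3) = -9)
(r + Y)² = (-9 + 12)² = 3² = 9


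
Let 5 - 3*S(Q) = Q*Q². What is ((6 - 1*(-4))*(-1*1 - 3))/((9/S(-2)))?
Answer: -520/27 ≈ -19.259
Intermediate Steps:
S(Q) = 5/3 - Q³/3 (S(Q) = 5/3 - Q*Q²/3 = 5/3 - Q³/3)
((6 - 1*(-4))*(-1*1 - 3))/((9/S(-2))) = ((6 - 1*(-4))*(-1*1 - 3))/((9/(5/3 - ⅓*(-2)³))) = ((6 + 4)*(-1 - 3))/((9/(5/3 - ⅓*(-8)))) = (10*(-4))/((9/(5/3 + 8/3))) = -40/(9/(13/3)) = -40/(9*(3/13)) = -40/27/13 = -40*13/27 = -520/27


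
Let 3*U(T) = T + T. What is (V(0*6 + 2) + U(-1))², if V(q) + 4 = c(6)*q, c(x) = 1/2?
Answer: 121/9 ≈ 13.444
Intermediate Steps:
U(T) = 2*T/3 (U(T) = (T + T)/3 = (2*T)/3 = 2*T/3)
c(x) = ½
V(q) = -4 + q/2
(V(0*6 + 2) + U(-1))² = ((-4 + (0*6 + 2)/2) + (⅔)*(-1))² = ((-4 + (0 + 2)/2) - ⅔)² = ((-4 + (½)*2) - ⅔)² = ((-4 + 1) - ⅔)² = (-3 - ⅔)² = (-11/3)² = 121/9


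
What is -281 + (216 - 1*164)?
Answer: -229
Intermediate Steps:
-281 + (216 - 1*164) = -281 + (216 - 164) = -281 + 52 = -229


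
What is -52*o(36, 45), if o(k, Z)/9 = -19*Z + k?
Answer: 383292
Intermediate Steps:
o(k, Z) = -171*Z + 9*k (o(k, Z) = 9*(-19*Z + k) = 9*(k - 19*Z) = -171*Z + 9*k)
-52*o(36, 45) = -52*(-171*45 + 9*36) = -52*(-7695 + 324) = -52*(-7371) = 383292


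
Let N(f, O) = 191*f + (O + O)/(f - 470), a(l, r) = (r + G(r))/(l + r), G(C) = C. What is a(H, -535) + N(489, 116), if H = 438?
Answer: 172177191/1843 ≈ 93422.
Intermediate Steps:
a(l, r) = 2*r/(l + r) (a(l, r) = (r + r)/(l + r) = (2*r)/(l + r) = 2*r/(l + r))
N(f, O) = 191*f + 2*O/(-470 + f) (N(f, O) = 191*f + (2*O)/(-470 + f) = 191*f + 2*O/(-470 + f))
a(H, -535) + N(489, 116) = 2*(-535)/(438 - 535) + (-89770*489 + 2*116 + 191*489**2)/(-470 + 489) = 2*(-535)/(-97) + (-43897530 + 232 + 191*239121)/19 = 2*(-535)*(-1/97) + (-43897530 + 232 + 45672111)/19 = 1070/97 + (1/19)*1774813 = 1070/97 + 1774813/19 = 172177191/1843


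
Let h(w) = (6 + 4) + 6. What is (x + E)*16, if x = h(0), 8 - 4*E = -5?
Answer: 308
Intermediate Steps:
E = 13/4 (E = 2 - ¼*(-5) = 2 + 5/4 = 13/4 ≈ 3.2500)
h(w) = 16 (h(w) = 10 + 6 = 16)
x = 16
(x + E)*16 = (16 + 13/4)*16 = (77/4)*16 = 308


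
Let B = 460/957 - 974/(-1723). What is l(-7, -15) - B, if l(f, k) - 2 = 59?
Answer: 98858873/1648911 ≈ 59.954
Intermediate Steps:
B = 1724698/1648911 (B = 460*(1/957) - 974*(-1/1723) = 460/957 + 974/1723 = 1724698/1648911 ≈ 1.0460)
l(f, k) = 61 (l(f, k) = 2 + 59 = 61)
l(-7, -15) - B = 61 - 1*1724698/1648911 = 61 - 1724698/1648911 = 98858873/1648911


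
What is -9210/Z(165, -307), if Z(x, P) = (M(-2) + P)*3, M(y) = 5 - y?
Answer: 307/30 ≈ 10.233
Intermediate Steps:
Z(x, P) = 21 + 3*P (Z(x, P) = ((5 - 1*(-2)) + P)*3 = ((5 + 2) + P)*3 = (7 + P)*3 = 21 + 3*P)
-9210/Z(165, -307) = -9210/(21 + 3*(-307)) = -9210/(21 - 921) = -9210/(-900) = -9210*(-1/900) = 307/30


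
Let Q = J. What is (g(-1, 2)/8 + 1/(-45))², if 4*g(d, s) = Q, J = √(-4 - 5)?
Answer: (-32 + 135*I)²/2073600 ≈ -0.0082952 - 0.0041667*I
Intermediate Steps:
J = 3*I (J = √(-9) = 3*I ≈ 3.0*I)
Q = 3*I ≈ 3.0*I
g(d, s) = 3*I/4 (g(d, s) = (3*I)/4 = 3*I/4)
(g(-1, 2)/8 + 1/(-45))² = ((3*I/4)/8 + 1/(-45))² = ((3*I/4)*(⅛) - 1/45)² = (3*I/32 - 1/45)² = (-1/45 + 3*I/32)²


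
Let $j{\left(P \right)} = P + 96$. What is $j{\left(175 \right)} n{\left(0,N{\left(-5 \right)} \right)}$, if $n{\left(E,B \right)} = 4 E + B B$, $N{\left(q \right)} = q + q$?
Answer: $27100$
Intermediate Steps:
$j{\left(P \right)} = 96 + P$
$N{\left(q \right)} = 2 q$
$n{\left(E,B \right)} = B^{2} + 4 E$ ($n{\left(E,B \right)} = 4 E + B^{2} = B^{2} + 4 E$)
$j{\left(175 \right)} n{\left(0,N{\left(-5 \right)} \right)} = \left(96 + 175\right) \left(\left(2 \left(-5\right)\right)^{2} + 4 \cdot 0\right) = 271 \left(\left(-10\right)^{2} + 0\right) = 271 \left(100 + 0\right) = 271 \cdot 100 = 27100$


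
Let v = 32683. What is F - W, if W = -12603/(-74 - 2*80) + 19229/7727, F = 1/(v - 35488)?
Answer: -31753725617/563530110 ≈ -56.348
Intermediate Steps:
F = -1/2805 (F = 1/(32683 - 35488) = 1/(-2805) = -1/2805 ≈ -0.00035651)
W = 33960989/602706 (W = -12603/(-74 - 160) + 19229*(1/7727) = -12603/(-234) + 19229/7727 = -12603*(-1/234) + 19229/7727 = 4201/78 + 19229/7727 = 33960989/602706 ≈ 56.348)
F - W = -1/2805 - 1*33960989/602706 = -1/2805 - 33960989/602706 = -31753725617/563530110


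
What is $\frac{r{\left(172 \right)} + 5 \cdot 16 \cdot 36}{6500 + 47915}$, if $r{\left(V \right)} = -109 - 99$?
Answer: $\frac{2672}{54415} \approx 0.049104$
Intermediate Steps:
$r{\left(V \right)} = -208$ ($r{\left(V \right)} = -109 - 99 = -208$)
$\frac{r{\left(172 \right)} + 5 \cdot 16 \cdot 36}{6500 + 47915} = \frac{-208 + 5 \cdot 16 \cdot 36}{6500 + 47915} = \frac{-208 + 80 \cdot 36}{54415} = \left(-208 + 2880\right) \frac{1}{54415} = 2672 \cdot \frac{1}{54415} = \frac{2672}{54415}$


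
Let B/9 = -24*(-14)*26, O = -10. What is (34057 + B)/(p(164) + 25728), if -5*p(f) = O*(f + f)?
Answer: 112681/26384 ≈ 4.2708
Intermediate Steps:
p(f) = 4*f (p(f) = -(-2)*(f + f) = -(-2)*2*f = -(-4)*f = 4*f)
B = 78624 (B = 9*(-24*(-14)*26) = 9*(336*26) = 9*8736 = 78624)
(34057 + B)/(p(164) + 25728) = (34057 + 78624)/(4*164 + 25728) = 112681/(656 + 25728) = 112681/26384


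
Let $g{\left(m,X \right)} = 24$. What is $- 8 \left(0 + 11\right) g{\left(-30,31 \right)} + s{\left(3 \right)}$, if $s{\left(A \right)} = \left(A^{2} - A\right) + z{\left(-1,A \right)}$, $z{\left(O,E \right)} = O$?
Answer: $-2107$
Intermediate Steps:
$s{\left(A \right)} = -1 + A^{2} - A$ ($s{\left(A \right)} = \left(A^{2} - A\right) - 1 = -1 + A^{2} - A$)
$- 8 \left(0 + 11\right) g{\left(-30,31 \right)} + s{\left(3 \right)} = - 8 \left(0 + 11\right) 24 - \left(4 - 9\right) = \left(-8\right) 11 \cdot 24 - -5 = \left(-88\right) 24 + 5 = -2112 + 5 = -2107$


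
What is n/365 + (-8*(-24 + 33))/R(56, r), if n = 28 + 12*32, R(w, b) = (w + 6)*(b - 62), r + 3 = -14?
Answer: 1022128/893885 ≈ 1.1435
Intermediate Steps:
r = -17 (r = -3 - 14 = -17)
R(w, b) = (-62 + b)*(6 + w) (R(w, b) = (6 + w)*(-62 + b) = (-62 + b)*(6 + w))
n = 412 (n = 28 + 384 = 412)
n/365 + (-8*(-24 + 33))/R(56, r) = 412/365 + (-8*(-24 + 33))/(-372 - 62*56 + 6*(-17) - 17*56) = 412*(1/365) + (-8*9)/(-372 - 3472 - 102 - 952) = 412/365 - 72/(-4898) = 412/365 - 72*(-1/4898) = 412/365 + 36/2449 = 1022128/893885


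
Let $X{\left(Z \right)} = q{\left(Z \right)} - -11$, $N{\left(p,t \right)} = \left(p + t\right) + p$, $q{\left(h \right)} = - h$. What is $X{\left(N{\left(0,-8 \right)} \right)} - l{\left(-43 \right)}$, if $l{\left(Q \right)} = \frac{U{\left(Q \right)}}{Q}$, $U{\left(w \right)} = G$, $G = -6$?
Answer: $\frac{811}{43} \approx 18.86$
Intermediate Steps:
$U{\left(w \right)} = -6$
$N{\left(p,t \right)} = t + 2 p$
$l{\left(Q \right)} = - \frac{6}{Q}$
$X{\left(Z \right)} = 11 - Z$ ($X{\left(Z \right)} = - Z - -11 = - Z + 11 = 11 - Z$)
$X{\left(N{\left(0,-8 \right)} \right)} - l{\left(-43 \right)} = \left(11 - \left(-8 + 2 \cdot 0\right)\right) - - \frac{6}{-43} = \left(11 - \left(-8 + 0\right)\right) - \left(-6\right) \left(- \frac{1}{43}\right) = \left(11 - -8\right) - \frac{6}{43} = \left(11 + 8\right) - \frac{6}{43} = 19 - \frac{6}{43} = \frac{811}{43}$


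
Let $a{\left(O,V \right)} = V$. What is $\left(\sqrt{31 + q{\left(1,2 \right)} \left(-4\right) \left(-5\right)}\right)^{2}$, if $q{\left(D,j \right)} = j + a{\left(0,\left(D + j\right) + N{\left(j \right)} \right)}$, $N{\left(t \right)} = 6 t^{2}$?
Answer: $611$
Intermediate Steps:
$q{\left(D,j \right)} = D + 2 j + 6 j^{2}$ ($q{\left(D,j \right)} = j + \left(\left(D + j\right) + 6 j^{2}\right) = j + \left(D + j + 6 j^{2}\right) = D + 2 j + 6 j^{2}$)
$\left(\sqrt{31 + q{\left(1,2 \right)} \left(-4\right) \left(-5\right)}\right)^{2} = \left(\sqrt{31 + \left(1 + 2 \cdot 2 + 6 \cdot 2^{2}\right) \left(-4\right) \left(-5\right)}\right)^{2} = \left(\sqrt{31 + \left(1 + 4 + 6 \cdot 4\right) \left(-4\right) \left(-5\right)}\right)^{2} = \left(\sqrt{31 + \left(1 + 4 + 24\right) \left(-4\right) \left(-5\right)}\right)^{2} = \left(\sqrt{31 + 29 \left(-4\right) \left(-5\right)}\right)^{2} = \left(\sqrt{31 - -580}\right)^{2} = \left(\sqrt{31 + 580}\right)^{2} = \left(\sqrt{611}\right)^{2} = 611$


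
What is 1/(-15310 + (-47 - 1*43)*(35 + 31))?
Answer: -1/21250 ≈ -4.7059e-5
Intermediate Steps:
1/(-15310 + (-47 - 1*43)*(35 + 31)) = 1/(-15310 + (-47 - 43)*66) = 1/(-15310 - 90*66) = 1/(-15310 - 5940) = 1/(-21250) = -1/21250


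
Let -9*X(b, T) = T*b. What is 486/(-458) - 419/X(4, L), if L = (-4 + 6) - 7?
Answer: -868419/4580 ≈ -189.61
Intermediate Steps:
L = -5 (L = 2 - 7 = -5)
X(b, T) = -T*b/9
486/(-458) - 419/X(4, L) = 486/(-458) - 419/((-1/9*(-5)*4)) = 486*(-1/458) - 419/20/9 = -243/229 - 419*9/20 = -243/229 - 3771/20 = -868419/4580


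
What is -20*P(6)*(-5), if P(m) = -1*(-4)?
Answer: 400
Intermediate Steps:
P(m) = 4
-20*P(6)*(-5) = -20*4*(-5) = -80*(-5) = 400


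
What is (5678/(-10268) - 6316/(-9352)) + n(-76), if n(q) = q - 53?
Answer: -22749348/176519 ≈ -128.88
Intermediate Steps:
n(q) = -53 + q
(5678/(-10268) - 6316/(-9352)) + n(-76) = (5678/(-10268) - 6316/(-9352)) + (-53 - 76) = (5678*(-1/10268) - 6316*(-1/9352)) - 129 = (-167/302 + 1579/2338) - 129 = 21603/176519 - 129 = -22749348/176519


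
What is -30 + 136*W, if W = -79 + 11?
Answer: -9278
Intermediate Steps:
W = -68
-30 + 136*W = -30 + 136*(-68) = -30 - 9248 = -9278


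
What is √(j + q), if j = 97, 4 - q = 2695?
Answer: I*√2594 ≈ 50.931*I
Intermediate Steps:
q = -2691 (q = 4 - 1*2695 = 4 - 2695 = -2691)
√(j + q) = √(97 - 2691) = √(-2594) = I*√2594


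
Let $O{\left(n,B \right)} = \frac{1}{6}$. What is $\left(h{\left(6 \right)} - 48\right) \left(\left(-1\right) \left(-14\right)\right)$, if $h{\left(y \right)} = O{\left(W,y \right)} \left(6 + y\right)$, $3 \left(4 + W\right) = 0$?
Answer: $-644$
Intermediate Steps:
$W = -4$ ($W = -4 + \frac{1}{3} \cdot 0 = -4 + 0 = -4$)
$O{\left(n,B \right)} = \frac{1}{6}$
$h{\left(y \right)} = 1 + \frac{y}{6}$ ($h{\left(y \right)} = \frac{6 + y}{6} = 1 + \frac{y}{6}$)
$\left(h{\left(6 \right)} - 48\right) \left(\left(-1\right) \left(-14\right)\right) = \left(\left(1 + \frac{1}{6} \cdot 6\right) - 48\right) \left(\left(-1\right) \left(-14\right)\right) = \left(\left(1 + 1\right) - 48\right) 14 = \left(2 - 48\right) 14 = \left(-46\right) 14 = -644$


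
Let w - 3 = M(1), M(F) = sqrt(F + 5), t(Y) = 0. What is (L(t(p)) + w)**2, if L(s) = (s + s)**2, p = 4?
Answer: (3 + sqrt(6))**2 ≈ 29.697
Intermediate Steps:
L(s) = 4*s**2 (L(s) = (2*s)**2 = 4*s**2)
M(F) = sqrt(5 + F)
w = 3 + sqrt(6) (w = 3 + sqrt(5 + 1) = 3 + sqrt(6) ≈ 5.4495)
(L(t(p)) + w)**2 = (4*0**2 + (3 + sqrt(6)))**2 = (4*0 + (3 + sqrt(6)))**2 = (0 + (3 + sqrt(6)))**2 = (3 + sqrt(6))**2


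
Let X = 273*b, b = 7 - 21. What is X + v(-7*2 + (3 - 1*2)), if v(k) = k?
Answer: -3835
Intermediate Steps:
b = -14
X = -3822 (X = 273*(-14) = -3822)
X + v(-7*2 + (3 - 1*2)) = -3822 + (-7*2 + (3 - 1*2)) = -3822 + (-14 + (3 - 2)) = -3822 + (-14 + 1) = -3822 - 13 = -3835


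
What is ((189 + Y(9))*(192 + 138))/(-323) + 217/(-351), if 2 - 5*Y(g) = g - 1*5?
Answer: -21915629/113373 ≈ -193.31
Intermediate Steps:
Y(g) = 7/5 - g/5 (Y(g) = ⅖ - (g - 1*5)/5 = ⅖ - (g - 5)/5 = ⅖ - (-5 + g)/5 = ⅖ + (1 - g/5) = 7/5 - g/5)
((189 + Y(9))*(192 + 138))/(-323) + 217/(-351) = ((189 + (7/5 - ⅕*9))*(192 + 138))/(-323) + 217/(-351) = ((189 + (7/5 - 9/5))*330)*(-1/323) + 217*(-1/351) = ((189 - ⅖)*330)*(-1/323) - 217/351 = ((943/5)*330)*(-1/323) - 217/351 = 62238*(-1/323) - 217/351 = -62238/323 - 217/351 = -21915629/113373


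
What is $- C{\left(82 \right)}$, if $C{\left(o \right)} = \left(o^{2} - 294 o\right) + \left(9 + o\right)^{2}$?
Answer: $9103$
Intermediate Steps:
$C{\left(o \right)} = o^{2} + \left(9 + o\right)^{2} - 294 o$
$- C{\left(82 \right)} = - (81 - 22632 + 2 \cdot 82^{2}) = - (81 - 22632 + 2 \cdot 6724) = - (81 - 22632 + 13448) = \left(-1\right) \left(-9103\right) = 9103$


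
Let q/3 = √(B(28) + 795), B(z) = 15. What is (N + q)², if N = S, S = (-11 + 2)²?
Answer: 13851 + 4374*√10 ≈ 27683.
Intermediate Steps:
q = 27*√10 (q = 3*√(15 + 795) = 3*√810 = 3*(9*√10) = 27*√10 ≈ 85.381)
S = 81 (S = (-9)² = 81)
N = 81
(N + q)² = (81 + 27*√10)²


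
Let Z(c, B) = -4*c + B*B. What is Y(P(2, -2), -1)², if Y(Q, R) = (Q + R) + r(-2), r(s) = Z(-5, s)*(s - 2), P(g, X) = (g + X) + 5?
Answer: 8464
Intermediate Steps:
Z(c, B) = B² - 4*c (Z(c, B) = -4*c + B² = B² - 4*c)
P(g, X) = 5 + X + g (P(g, X) = (X + g) + 5 = 5 + X + g)
r(s) = (-2 + s)*(20 + s²) (r(s) = (s² - 4*(-5))*(s - 2) = (s² + 20)*(-2 + s) = (20 + s²)*(-2 + s) = (-2 + s)*(20 + s²))
Y(Q, R) = -96 + Q + R (Y(Q, R) = (Q + R) + (-2 - 2)*(20 + (-2)²) = (Q + R) - 4*(20 + 4) = (Q + R) - 4*24 = (Q + R) - 96 = -96 + Q + R)
Y(P(2, -2), -1)² = (-96 + (5 - 2 + 2) - 1)² = (-96 + 5 - 1)² = (-92)² = 8464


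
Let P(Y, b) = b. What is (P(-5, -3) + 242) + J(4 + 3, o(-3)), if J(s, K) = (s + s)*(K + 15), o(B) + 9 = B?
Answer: 281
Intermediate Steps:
o(B) = -9 + B
J(s, K) = 2*s*(15 + K) (J(s, K) = (2*s)*(15 + K) = 2*s*(15 + K))
(P(-5, -3) + 242) + J(4 + 3, o(-3)) = (-3 + 242) + 2*(4 + 3)*(15 + (-9 - 3)) = 239 + 2*7*(15 - 12) = 239 + 2*7*3 = 239 + 42 = 281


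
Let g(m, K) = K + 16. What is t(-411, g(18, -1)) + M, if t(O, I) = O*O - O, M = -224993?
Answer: -55661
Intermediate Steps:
g(m, K) = 16 + K
t(O, I) = O² - O
t(-411, g(18, -1)) + M = -411*(-1 - 411) - 224993 = -411*(-412) - 224993 = 169332 - 224993 = -55661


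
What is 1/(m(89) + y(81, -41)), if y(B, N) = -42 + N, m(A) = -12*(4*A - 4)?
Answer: -1/4307 ≈ -0.00023218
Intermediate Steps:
m(A) = 48 - 48*A (m(A) = -12*(-4 + 4*A) = 48 - 48*A)
1/(m(89) + y(81, -41)) = 1/((48 - 48*89) + (-42 - 41)) = 1/((48 - 4272) - 83) = 1/(-4224 - 83) = 1/(-4307) = -1/4307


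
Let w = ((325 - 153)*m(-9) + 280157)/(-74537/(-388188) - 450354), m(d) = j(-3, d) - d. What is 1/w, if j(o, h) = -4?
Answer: -174821944015/109087427196 ≈ -1.6026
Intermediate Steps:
m(d) = -4 - d
w = -109087427196/174821944015 (w = ((325 - 153)*(-4 - 1*(-9)) + 280157)/(-74537/(-388188) - 450354) = (172*(-4 + 9) + 280157)/(-74537*(-1/388188) - 450354) = (172*5 + 280157)/(74537/388188 - 450354) = (860 + 280157)/(-174821944015/388188) = 281017*(-388188/174821944015) = -109087427196/174821944015 ≈ -0.62399)
1/w = 1/(-109087427196/174821944015) = -174821944015/109087427196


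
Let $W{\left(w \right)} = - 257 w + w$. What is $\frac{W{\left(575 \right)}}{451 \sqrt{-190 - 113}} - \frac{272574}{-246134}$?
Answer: $\frac{136287}{123067} + \frac{147200 i \sqrt{303}}{136653} \approx 1.1074 + 18.75 i$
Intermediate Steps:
$W{\left(w \right)} = - 256 w$
$\frac{W{\left(575 \right)}}{451 \sqrt{-190 - 113}} - \frac{272574}{-246134} = \frac{\left(-256\right) 575}{451 \sqrt{-190 - 113}} - \frac{272574}{-246134} = - \frac{147200}{451 \sqrt{-303}} - - \frac{136287}{123067} = - \frac{147200}{451 i \sqrt{303}} + \frac{136287}{123067} = - 147200 \left(- \frac{i \sqrt{303}}{136653}\right) + \frac{136287}{123067} = \frac{147200 i \sqrt{303}}{136653} + \frac{136287}{123067} = \frac{136287}{123067} + \frac{147200 i \sqrt{303}}{136653}$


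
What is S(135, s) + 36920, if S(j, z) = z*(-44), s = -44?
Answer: 38856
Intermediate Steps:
S(j, z) = -44*z
S(135, s) + 36920 = -44*(-44) + 36920 = 1936 + 36920 = 38856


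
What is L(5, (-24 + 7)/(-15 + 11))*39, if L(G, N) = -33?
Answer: -1287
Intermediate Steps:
L(5, (-24 + 7)/(-15 + 11))*39 = -33*39 = -1287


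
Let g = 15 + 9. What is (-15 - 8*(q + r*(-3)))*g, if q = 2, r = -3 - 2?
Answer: -3624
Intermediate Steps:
r = -5
g = 24
(-15 - 8*(q + r*(-3)))*g = (-15 - 8*(2 - 5*(-3)))*24 = (-15 - 8*(2 + 15))*24 = (-15 - 8*17)*24 = (-15 - 136)*24 = -151*24 = -3624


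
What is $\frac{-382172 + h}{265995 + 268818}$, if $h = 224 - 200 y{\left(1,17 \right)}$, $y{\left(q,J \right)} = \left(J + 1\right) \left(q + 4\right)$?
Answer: $- \frac{133316}{178271} \approx -0.74783$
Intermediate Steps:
$y{\left(q,J \right)} = \left(1 + J\right) \left(4 + q\right)$
$h = -17776$ ($h = 224 - 200 \left(4 + 1 + 4 \cdot 17 + 17 \cdot 1\right) = 224 - 200 \left(4 + 1 + 68 + 17\right) = 224 - 18000 = -17776$)
$\frac{-382172 + h}{265995 + 268818} = \frac{-382172 - 17776}{265995 + 268818} = - \frac{399948}{534813} = \left(-399948\right) \frac{1}{534813} = - \frac{133316}{178271}$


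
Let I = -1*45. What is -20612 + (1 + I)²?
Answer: -18676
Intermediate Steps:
I = -45
-20612 + (1 + I)² = -20612 + (1 - 45)² = -20612 + (-44)² = -20612 + 1936 = -18676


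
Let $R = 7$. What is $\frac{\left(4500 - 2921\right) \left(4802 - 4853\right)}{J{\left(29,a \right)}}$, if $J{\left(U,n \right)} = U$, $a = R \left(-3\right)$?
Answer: $- \frac{80529}{29} \approx -2776.9$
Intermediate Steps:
$a = -21$ ($a = 7 \left(-3\right) = -21$)
$\frac{\left(4500 - 2921\right) \left(4802 - 4853\right)}{J{\left(29,a \right)}} = \frac{\left(4500 - 2921\right) \left(4802 - 4853\right)}{29} = 1579 \left(-51\right) \frac{1}{29} = \left(-80529\right) \frac{1}{29} = - \frac{80529}{29}$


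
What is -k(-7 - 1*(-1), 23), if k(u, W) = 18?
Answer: -18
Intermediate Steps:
-k(-7 - 1*(-1), 23) = -1*18 = -18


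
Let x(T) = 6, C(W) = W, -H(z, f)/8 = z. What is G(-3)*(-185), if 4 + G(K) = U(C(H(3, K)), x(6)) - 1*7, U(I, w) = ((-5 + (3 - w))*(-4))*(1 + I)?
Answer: 138195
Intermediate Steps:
H(z, f) = -8*z
U(I, w) = (1 + I)*(8 + 4*w) (U(I, w) = ((-2 - w)*(-4))*(1 + I) = (8 + 4*w)*(1 + I) = (1 + I)*(8 + 4*w))
G(K) = -747 (G(K) = -4 + ((8 + 4*6 + 8*(-8*3) + 4*(-8*3)*6) - 1*7) = -4 + ((8 + 24 + 8*(-24) + 4*(-24)*6) - 7) = -4 + ((8 + 24 - 192 - 576) - 7) = -4 + (-736 - 7) = -4 - 743 = -747)
G(-3)*(-185) = -747*(-185) = 138195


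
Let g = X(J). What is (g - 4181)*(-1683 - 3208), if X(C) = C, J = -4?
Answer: 20468835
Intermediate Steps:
g = -4
(g - 4181)*(-1683 - 3208) = (-4 - 4181)*(-1683 - 3208) = -4185*(-4891) = 20468835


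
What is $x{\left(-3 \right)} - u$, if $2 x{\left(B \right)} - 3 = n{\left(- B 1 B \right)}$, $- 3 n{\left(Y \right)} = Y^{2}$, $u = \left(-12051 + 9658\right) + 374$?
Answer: $2007$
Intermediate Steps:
$u = -2019$ ($u = -2393 + 374 = -2019$)
$n{\left(Y \right)} = - \frac{Y^{2}}{3}$
$x{\left(B \right)} = \frac{3}{2} - \frac{B^{4}}{6}$ ($x{\left(B \right)} = \frac{3}{2} + \frac{\left(- \frac{1}{3}\right) \left(- B 1 B\right)^{2}}{2} = \frac{3}{2} + \frac{\left(- \frac{1}{3}\right) \left(- B B\right)^{2}}{2} = \frac{3}{2} + \frac{\left(- \frac{1}{3}\right) \left(- B^{2}\right)^{2}}{2} = \frac{3}{2} + \frac{\left(- \frac{1}{3}\right) B^{4}}{2} = \frac{3}{2} - \frac{B^{4}}{6}$)
$x{\left(-3 \right)} - u = \left(\frac{3}{2} - \frac{\left(-3\right)^{4}}{6}\right) - -2019 = \left(\frac{3}{2} - \frac{27}{2}\right) + 2019 = -12 + 2019 = 2007$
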